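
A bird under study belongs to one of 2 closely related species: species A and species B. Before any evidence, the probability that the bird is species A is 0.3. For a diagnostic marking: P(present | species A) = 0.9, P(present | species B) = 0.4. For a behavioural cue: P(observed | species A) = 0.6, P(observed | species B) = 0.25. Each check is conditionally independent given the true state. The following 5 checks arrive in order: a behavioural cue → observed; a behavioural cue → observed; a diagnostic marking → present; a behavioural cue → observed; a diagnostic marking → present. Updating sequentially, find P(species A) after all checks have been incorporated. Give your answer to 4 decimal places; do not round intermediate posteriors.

After a behavioural cue='observed': P(species A) = 0.6·0.3000 / (0.6·0.3000 + 0.25·0.7000) ≈ 0.5070
After a behavioural cue='observed': P(species A) = 0.6·0.5070 / (0.6·0.5070 + 0.25·0.4930) ≈ 0.7117
After a diagnostic marking='present': P(species A) = 0.9·0.7117 / (0.9·0.7117 + 0.4·0.2883) ≈ 0.8474
After a behavioural cue='observed': P(species A) = 0.6·0.8474 / (0.6·0.8474 + 0.25·0.1526) ≈ 0.9302
After a diagnostic marking='present': P(species A) = 0.9·0.9302 / (0.9·0.9302 + 0.4·0.0698) ≈ 0.9677

0.9677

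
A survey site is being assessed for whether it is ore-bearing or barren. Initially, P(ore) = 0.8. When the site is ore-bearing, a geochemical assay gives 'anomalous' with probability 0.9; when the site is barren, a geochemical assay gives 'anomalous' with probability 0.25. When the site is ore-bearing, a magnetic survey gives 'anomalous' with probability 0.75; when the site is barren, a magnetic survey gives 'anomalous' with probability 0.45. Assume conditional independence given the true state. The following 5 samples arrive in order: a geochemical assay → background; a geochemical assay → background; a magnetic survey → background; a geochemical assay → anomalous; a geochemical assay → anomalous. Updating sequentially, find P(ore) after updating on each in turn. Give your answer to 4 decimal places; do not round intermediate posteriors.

After a geochemical assay='background': P(ore) = 0.1·0.8000 / (0.1·0.8000 + 0.75·0.2000) ≈ 0.3478
After a geochemical assay='background': P(ore) = 0.1·0.3478 / (0.1·0.3478 + 0.75·0.6522) ≈ 0.0664
After a magnetic survey='background': P(ore) = 0.25·0.0664 / (0.25·0.0664 + 0.55·0.9336) ≈ 0.0313
After a geochemical assay='anomalous': P(ore) = 0.9·0.0313 / (0.9·0.0313 + 0.25·0.9687) ≈ 0.1042
After a geochemical assay='anomalous': P(ore) = 0.9·0.1042 / (0.9·0.1042 + 0.25·0.8958) ≈ 0.2952

0.2952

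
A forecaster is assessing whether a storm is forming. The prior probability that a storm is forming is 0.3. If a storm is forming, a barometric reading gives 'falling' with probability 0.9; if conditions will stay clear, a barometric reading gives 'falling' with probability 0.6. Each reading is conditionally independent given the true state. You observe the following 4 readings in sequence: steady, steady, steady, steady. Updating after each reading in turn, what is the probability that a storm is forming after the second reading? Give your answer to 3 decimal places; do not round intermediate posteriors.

After 'steady': P(storm) = 0.1·0.3000 / (0.1·0.3000 + 0.4·0.7000) ≈ 0.0968
After 'steady': P(storm) = 0.1·0.0968 / (0.1·0.0968 + 0.4·0.9032) ≈ 0.0261

0.026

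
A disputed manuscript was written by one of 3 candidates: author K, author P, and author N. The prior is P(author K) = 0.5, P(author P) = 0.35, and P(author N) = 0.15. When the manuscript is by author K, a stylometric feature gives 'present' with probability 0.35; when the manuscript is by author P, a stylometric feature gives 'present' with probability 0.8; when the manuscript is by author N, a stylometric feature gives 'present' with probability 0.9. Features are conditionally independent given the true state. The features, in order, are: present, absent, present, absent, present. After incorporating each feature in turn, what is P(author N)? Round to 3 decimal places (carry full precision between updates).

0.063

Apply Bayes' rule sequentially, carrying P(author N) forward.
After 'present': normaliser = 0.35·0.5000 + 0.8·0.3500 + 0.9·0.1500; P(author K) ≈ 0.2966, P(author P) ≈ 0.4746, P(author N) ≈ 0.2288
After 'absent': normaliser = 0.65·0.2966 + 0.2·0.4746 + 0.1·0.2288; P(author K) ≈ 0.6207, P(author P) ≈ 0.3056, P(author N) ≈ 0.0737
After 'present': normaliser = 0.35·0.6207 + 0.8·0.3056 + 0.9·0.0737; P(author K) ≈ 0.4114, P(author P) ≈ 0.4630, P(author N) ≈ 0.1256
After 'absent': normaliser = 0.65·0.4114 + 0.2·0.4630 + 0.1·0.1256; P(author K) ≈ 0.7178, P(author P) ≈ 0.2485, P(author N) ≈ 0.0337
After 'present': normaliser = 0.35·0.7178 + 0.8·0.2485 + 0.9·0.0337; P(author K) ≈ 0.5230, P(author P) ≈ 0.4139, P(author N) ≈ 0.0631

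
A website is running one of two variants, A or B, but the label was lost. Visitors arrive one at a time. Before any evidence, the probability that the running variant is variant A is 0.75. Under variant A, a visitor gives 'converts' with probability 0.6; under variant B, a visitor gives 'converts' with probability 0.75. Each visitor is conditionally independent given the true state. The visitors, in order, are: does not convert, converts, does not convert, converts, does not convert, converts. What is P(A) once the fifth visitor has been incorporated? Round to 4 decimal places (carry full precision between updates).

0.8872

After 'does not convert': P(A) = 0.4·0.7500 / (0.4·0.7500 + 0.25·0.2500) ≈ 0.8276
After 'converts': P(A) = 0.6·0.8276 / (0.6·0.8276 + 0.75·0.1724) ≈ 0.7934
After 'does not convert': P(A) = 0.4·0.7934 / (0.4·0.7934 + 0.25·0.2066) ≈ 0.8600
After 'converts': P(A) = 0.6·0.8600 / (0.6·0.8600 + 0.75·0.1400) ≈ 0.8309
After 'does not convert': P(A) = 0.4·0.8309 / (0.4·0.8309 + 0.25·0.1691) ≈ 0.8872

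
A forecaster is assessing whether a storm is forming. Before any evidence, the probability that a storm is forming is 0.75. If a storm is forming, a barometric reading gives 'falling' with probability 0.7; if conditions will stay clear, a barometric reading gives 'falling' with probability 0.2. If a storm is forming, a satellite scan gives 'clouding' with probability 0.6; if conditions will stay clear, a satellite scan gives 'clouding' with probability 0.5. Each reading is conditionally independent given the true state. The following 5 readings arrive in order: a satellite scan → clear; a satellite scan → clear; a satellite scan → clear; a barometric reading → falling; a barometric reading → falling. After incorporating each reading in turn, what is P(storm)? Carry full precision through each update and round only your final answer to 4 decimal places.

Apply Bayes' rule sequentially, carrying P(storm) forward.
After a satellite scan='clear': P(storm) = 0.4·0.7500 / (0.4·0.7500 + 0.5·0.2500) ≈ 0.7059
After a satellite scan='clear': P(storm) = 0.4·0.7059 / (0.4·0.7059 + 0.5·0.2941) ≈ 0.6575
After a satellite scan='clear': P(storm) = 0.4·0.6575 / (0.4·0.6575 + 0.5·0.3425) ≈ 0.6057
After a barometric reading='falling': P(storm) = 0.7·0.6057 / (0.7·0.6057 + 0.2·0.3943) ≈ 0.8432
After a barometric reading='falling': P(storm) = 0.7·0.8432 / (0.7·0.8432 + 0.2·0.1568) ≈ 0.9495

0.9495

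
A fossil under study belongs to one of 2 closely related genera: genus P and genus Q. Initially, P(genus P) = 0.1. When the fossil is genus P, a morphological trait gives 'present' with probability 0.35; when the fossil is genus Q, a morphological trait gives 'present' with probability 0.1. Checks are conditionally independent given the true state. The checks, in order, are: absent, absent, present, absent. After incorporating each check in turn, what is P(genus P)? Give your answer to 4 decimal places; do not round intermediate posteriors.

0.1278

After 'absent': P(genus P) = 0.65·0.1000 / (0.65·0.1000 + 0.9·0.9000) ≈ 0.0743
After 'absent': P(genus P) = 0.65·0.0743 / (0.65·0.0743 + 0.9·0.9257) ≈ 0.0548
After 'present': P(genus P) = 0.35·0.0548 / (0.35·0.0548 + 0.1·0.9452) ≈ 0.1686
After 'absent': P(genus P) = 0.65·0.1686 / (0.65·0.1686 + 0.9·0.8314) ≈ 0.1278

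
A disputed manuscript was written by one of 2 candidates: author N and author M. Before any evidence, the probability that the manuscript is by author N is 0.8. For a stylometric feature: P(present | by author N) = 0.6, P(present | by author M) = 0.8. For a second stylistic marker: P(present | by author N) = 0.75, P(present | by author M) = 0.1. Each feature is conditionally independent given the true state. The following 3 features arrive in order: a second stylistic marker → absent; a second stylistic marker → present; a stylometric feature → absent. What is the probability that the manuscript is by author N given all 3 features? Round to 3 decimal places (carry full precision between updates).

0.943

After a second stylistic marker='absent': P(author N) = 0.25·0.8000 / (0.25·0.8000 + 0.9·0.2000) ≈ 0.5263
After a second stylistic marker='present': P(author N) = 0.75·0.5263 / (0.75·0.5263 + 0.1·0.4737) ≈ 0.8929
After a stylometric feature='absent': P(author N) = 0.4·0.8929 / (0.4·0.8929 + 0.2·0.1071) ≈ 0.9434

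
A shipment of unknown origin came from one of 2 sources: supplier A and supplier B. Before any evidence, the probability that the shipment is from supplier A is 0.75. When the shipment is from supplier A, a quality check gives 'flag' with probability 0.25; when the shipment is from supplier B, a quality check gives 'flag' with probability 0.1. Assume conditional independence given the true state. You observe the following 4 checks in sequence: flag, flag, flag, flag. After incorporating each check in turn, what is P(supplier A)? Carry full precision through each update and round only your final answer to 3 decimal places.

Each posterior becomes the prior for the next update.
After 'flag': P(supplier A) = 0.25·0.7500 / (0.25·0.7500 + 0.1·0.2500) ≈ 0.8824
After 'flag': P(supplier A) = 0.25·0.8824 / (0.25·0.8824 + 0.1·0.1176) ≈ 0.9494
After 'flag': P(supplier A) = 0.25·0.9494 / (0.25·0.9494 + 0.1·0.0506) ≈ 0.9791
After 'flag': P(supplier A) = 0.25·0.9791 / (0.25·0.9791 + 0.1·0.0209) ≈ 0.9915

0.992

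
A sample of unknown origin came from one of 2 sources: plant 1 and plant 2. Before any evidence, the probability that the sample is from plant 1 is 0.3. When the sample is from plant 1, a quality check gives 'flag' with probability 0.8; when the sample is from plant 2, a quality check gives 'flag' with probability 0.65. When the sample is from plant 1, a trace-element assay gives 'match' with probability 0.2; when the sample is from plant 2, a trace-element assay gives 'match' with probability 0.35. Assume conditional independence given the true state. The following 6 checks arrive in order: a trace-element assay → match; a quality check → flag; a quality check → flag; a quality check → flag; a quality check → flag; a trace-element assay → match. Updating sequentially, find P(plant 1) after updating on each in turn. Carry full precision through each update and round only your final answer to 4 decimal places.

Apply Bayes' rule sequentially, carrying P(plant 1) forward.
After a trace-element assay='match': P(plant 1) = 0.2·0.3000 / (0.2·0.3000 + 0.35·0.7000) ≈ 0.1967
After a quality check='flag': P(plant 1) = 0.8·0.1967 / (0.8·0.1967 + 0.65·0.8033) ≈ 0.2316
After a quality check='flag': P(plant 1) = 0.8·0.2316 / (0.8·0.2316 + 0.65·0.7684) ≈ 0.2706
After a quality check='flag': P(plant 1) = 0.8·0.2706 / (0.8·0.2706 + 0.65·0.7294) ≈ 0.3135
After a quality check='flag': P(plant 1) = 0.8·0.3135 / (0.8·0.3135 + 0.65·0.6865) ≈ 0.3598
After a trace-element assay='match': P(plant 1) = 0.2·0.3598 / (0.2·0.3598 + 0.35·0.6402) ≈ 0.2431

0.2431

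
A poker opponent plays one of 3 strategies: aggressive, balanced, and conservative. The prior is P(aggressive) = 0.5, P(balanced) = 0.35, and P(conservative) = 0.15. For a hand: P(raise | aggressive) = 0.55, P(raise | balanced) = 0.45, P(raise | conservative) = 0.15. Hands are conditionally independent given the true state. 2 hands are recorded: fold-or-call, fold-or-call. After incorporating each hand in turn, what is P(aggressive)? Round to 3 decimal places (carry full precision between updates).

0.321

After 'fold-or-call': normaliser = 0.45·0.5000 + 0.55·0.3500 + 0.85·0.1500; P(aggressive) ≈ 0.4128, P(balanced) ≈ 0.3532, P(conservative) ≈ 0.2339
After 'fold-or-call': normaliser = 0.45·0.4128 + 0.55·0.3532 + 0.85·0.2339; P(aggressive) ≈ 0.3209, P(balanced) ≈ 0.3356, P(conservative) ≈ 0.3435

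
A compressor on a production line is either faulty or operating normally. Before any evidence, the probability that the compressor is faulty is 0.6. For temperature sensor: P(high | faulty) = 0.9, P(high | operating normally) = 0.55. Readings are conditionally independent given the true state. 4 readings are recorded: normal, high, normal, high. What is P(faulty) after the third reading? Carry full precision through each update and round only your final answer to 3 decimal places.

Apply Bayes' rule sequentially, carrying P(faulty) forward.
After 'normal': P(faulty) = 0.1·0.6000 / (0.1·0.6000 + 0.45·0.4000) ≈ 0.2500
After 'high': P(faulty) = 0.9·0.2500 / (0.9·0.2500 + 0.55·0.7500) ≈ 0.3529
After 'normal': P(faulty) = 0.1·0.3529 / (0.1·0.3529 + 0.45·0.6471) ≈ 0.1081

0.108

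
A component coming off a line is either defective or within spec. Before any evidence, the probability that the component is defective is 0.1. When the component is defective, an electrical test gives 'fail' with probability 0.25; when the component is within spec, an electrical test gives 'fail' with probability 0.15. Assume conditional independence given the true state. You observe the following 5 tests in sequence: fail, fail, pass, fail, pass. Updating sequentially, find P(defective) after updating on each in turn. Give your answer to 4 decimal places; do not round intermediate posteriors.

0.2860

After 'fail': P(defective) = 0.25·0.1000 / (0.25·0.1000 + 0.15·0.9000) ≈ 0.1562
After 'fail': P(defective) = 0.25·0.1562 / (0.25·0.1562 + 0.15·0.8438) ≈ 0.2358
After 'pass': P(defective) = 0.75·0.2358 / (0.75·0.2358 + 0.85·0.7642) ≈ 0.2140
After 'fail': P(defective) = 0.25·0.2140 / (0.25·0.2140 + 0.15·0.7860) ≈ 0.3122
After 'pass': P(defective) = 0.75·0.3122 / (0.75·0.3122 + 0.85·0.6878) ≈ 0.2860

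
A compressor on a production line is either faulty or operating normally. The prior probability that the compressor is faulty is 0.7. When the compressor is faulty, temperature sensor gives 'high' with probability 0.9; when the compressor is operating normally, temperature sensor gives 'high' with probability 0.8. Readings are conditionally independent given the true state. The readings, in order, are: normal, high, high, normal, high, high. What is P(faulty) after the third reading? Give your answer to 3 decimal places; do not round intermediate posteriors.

Apply Bayes' rule sequentially, carrying P(faulty) forward.
After 'normal': P(faulty) = 0.1·0.7000 / (0.1·0.7000 + 0.2·0.3000) ≈ 0.5385
After 'high': P(faulty) = 0.9·0.5385 / (0.9·0.5385 + 0.8·0.4615) ≈ 0.5676
After 'high': P(faulty) = 0.9·0.5676 / (0.9·0.5676 + 0.8·0.4324) ≈ 0.5962

0.596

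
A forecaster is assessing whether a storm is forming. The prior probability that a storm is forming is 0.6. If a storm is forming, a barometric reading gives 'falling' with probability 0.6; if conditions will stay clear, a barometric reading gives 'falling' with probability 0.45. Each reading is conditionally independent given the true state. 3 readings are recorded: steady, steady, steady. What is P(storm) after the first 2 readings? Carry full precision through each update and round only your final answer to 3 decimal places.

0.442

After 'steady': P(storm) = 0.4·0.6000 / (0.4·0.6000 + 0.55·0.4000) ≈ 0.5217
After 'steady': P(storm) = 0.4·0.5217 / (0.4·0.5217 + 0.55·0.4783) ≈ 0.4424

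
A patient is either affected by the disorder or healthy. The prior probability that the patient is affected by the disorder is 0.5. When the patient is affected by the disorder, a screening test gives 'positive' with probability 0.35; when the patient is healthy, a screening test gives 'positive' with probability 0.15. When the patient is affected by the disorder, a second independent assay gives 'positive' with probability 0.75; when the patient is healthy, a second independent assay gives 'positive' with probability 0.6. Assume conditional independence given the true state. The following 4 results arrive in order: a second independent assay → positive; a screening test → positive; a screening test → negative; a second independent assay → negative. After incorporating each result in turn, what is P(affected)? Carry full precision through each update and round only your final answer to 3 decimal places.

0.582

Apply Bayes' rule sequentially, carrying P(affected) forward.
After a second independent assay='positive': P(affected) = 0.75·0.5000 / (0.75·0.5000 + 0.6·0.5000) ≈ 0.5556
After a screening test='positive': P(affected) = 0.35·0.5556 / (0.35·0.5556 + 0.15·0.4444) ≈ 0.7447
After a screening test='negative': P(affected) = 0.65·0.7447 / (0.65·0.7447 + 0.85·0.2553) ≈ 0.6904
After a second independent assay='negative': P(affected) = 0.25·0.6904 / (0.25·0.6904 + 0.4·0.3096) ≈ 0.5823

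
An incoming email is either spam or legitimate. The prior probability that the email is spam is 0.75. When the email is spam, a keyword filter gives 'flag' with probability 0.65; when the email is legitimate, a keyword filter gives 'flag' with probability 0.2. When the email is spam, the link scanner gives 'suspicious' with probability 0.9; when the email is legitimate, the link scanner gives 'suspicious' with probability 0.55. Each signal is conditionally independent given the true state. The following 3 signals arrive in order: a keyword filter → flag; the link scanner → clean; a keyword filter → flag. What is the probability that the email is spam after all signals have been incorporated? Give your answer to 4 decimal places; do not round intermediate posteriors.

After a keyword filter='flag': P(spam) = 0.65·0.7500 / (0.65·0.7500 + 0.2·0.2500) ≈ 0.9070
After the link scanner='clean': P(spam) = 0.1·0.9070 / (0.1·0.9070 + 0.45·0.0930) ≈ 0.6842
After a keyword filter='flag': P(spam) = 0.65·0.6842 / (0.65·0.6842 + 0.2·0.3158) ≈ 0.8756

0.8756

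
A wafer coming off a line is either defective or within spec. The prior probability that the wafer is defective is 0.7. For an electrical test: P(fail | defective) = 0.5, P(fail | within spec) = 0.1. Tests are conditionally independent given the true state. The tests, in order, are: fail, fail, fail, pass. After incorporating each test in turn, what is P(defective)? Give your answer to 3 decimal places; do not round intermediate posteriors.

0.994

After 'fail': P(defective) = 0.5·0.7000 / (0.5·0.7000 + 0.1·0.3000) ≈ 0.9211
After 'fail': P(defective) = 0.5·0.9211 / (0.5·0.9211 + 0.1·0.0789) ≈ 0.9831
After 'fail': P(defective) = 0.5·0.9831 / (0.5·0.9831 + 0.1·0.0169) ≈ 0.9966
After 'pass': P(defective) = 0.5·0.9966 / (0.5·0.9966 + 0.9·0.0034) ≈ 0.9939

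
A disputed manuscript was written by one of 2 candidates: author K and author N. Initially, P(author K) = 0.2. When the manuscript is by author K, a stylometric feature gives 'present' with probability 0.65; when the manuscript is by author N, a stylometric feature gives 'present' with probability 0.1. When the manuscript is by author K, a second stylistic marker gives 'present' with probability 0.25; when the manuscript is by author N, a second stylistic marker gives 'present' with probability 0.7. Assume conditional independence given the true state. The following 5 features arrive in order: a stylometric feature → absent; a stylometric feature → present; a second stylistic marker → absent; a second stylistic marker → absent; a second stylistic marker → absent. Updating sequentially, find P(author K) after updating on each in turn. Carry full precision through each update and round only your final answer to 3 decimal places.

After a stylometric feature='absent': P(author K) = 0.35·0.2000 / (0.35·0.2000 + 0.9·0.8000) ≈ 0.0886
After a stylometric feature='present': P(author K) = 0.65·0.0886 / (0.65·0.0886 + 0.1·0.9114) ≈ 0.3872
After a second stylistic marker='absent': P(author K) = 0.75·0.3872 / (0.75·0.3872 + 0.3·0.6128) ≈ 0.6124
After a second stylistic marker='absent': P(author K) = 0.75·0.6124 / (0.75·0.6124 + 0.3·0.3876) ≈ 0.7980
After a second stylistic marker='absent': P(author K) = 0.75·0.7980 / (0.75·0.7980 + 0.3·0.2020) ≈ 0.9080

0.908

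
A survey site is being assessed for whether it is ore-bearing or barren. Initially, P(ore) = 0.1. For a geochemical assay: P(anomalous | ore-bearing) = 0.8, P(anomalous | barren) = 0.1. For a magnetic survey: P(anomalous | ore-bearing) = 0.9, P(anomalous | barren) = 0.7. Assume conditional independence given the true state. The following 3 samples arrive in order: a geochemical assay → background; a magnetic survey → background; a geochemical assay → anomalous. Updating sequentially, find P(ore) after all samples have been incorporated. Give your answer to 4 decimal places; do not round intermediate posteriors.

After a geochemical assay='background': P(ore) = 0.2·0.1000 / (0.2·0.1000 + 0.9·0.9000) ≈ 0.0241
After a magnetic survey='background': P(ore) = 0.1·0.0241 / (0.1·0.0241 + 0.3·0.9759) ≈ 0.0082
After a geochemical assay='anomalous': P(ore) = 0.8·0.0082 / (0.8·0.0082 + 0.1·0.9918) ≈ 0.0618

0.0618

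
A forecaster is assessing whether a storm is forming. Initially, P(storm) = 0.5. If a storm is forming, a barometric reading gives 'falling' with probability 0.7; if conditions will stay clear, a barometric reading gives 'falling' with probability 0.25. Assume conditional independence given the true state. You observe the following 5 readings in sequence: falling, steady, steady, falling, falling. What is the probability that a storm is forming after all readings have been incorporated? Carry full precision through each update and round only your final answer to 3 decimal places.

After 'falling': P(storm) = 0.7·0.5000 / (0.7·0.5000 + 0.25·0.5000) ≈ 0.7368
After 'steady': P(storm) = 0.3·0.7368 / (0.3·0.7368 + 0.75·0.2632) ≈ 0.5283
After 'steady': P(storm) = 0.3·0.5283 / (0.3·0.5283 + 0.75·0.4717) ≈ 0.3094
After 'falling': P(storm) = 0.7·0.3094 / (0.7·0.3094 + 0.25·0.6906) ≈ 0.5564
After 'falling': P(storm) = 0.7·0.5564 / (0.7·0.5564 + 0.25·0.4436) ≈ 0.7784

0.778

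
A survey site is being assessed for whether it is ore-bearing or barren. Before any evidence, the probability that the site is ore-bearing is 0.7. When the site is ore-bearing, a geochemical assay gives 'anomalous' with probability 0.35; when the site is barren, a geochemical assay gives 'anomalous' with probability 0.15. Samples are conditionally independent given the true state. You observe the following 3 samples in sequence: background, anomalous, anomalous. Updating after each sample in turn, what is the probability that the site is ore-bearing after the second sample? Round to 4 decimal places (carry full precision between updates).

After 'background': P(ore) = 0.65·0.7000 / (0.65·0.7000 + 0.85·0.3000) ≈ 0.6408
After 'anomalous': P(ore) = 0.35·0.6408 / (0.35·0.6408 + 0.15·0.3592) ≈ 0.8063

0.8063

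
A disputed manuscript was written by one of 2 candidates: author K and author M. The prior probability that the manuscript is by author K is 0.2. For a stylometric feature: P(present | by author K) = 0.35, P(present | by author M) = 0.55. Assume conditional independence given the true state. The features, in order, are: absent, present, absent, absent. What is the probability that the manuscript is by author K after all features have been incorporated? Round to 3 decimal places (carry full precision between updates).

0.324

Each posterior becomes the prior for the next update.
After 'absent': P(author K) = 0.65·0.2000 / (0.65·0.2000 + 0.45·0.8000) ≈ 0.2653
After 'present': P(author K) = 0.35·0.2653 / (0.35·0.2653 + 0.55·0.7347) ≈ 0.1869
After 'absent': P(author K) = 0.65·0.1869 / (0.65·0.1869 + 0.45·0.8131) ≈ 0.2492
After 'absent': P(author K) = 0.65·0.2492 / (0.65·0.2492 + 0.45·0.7508) ≈ 0.3241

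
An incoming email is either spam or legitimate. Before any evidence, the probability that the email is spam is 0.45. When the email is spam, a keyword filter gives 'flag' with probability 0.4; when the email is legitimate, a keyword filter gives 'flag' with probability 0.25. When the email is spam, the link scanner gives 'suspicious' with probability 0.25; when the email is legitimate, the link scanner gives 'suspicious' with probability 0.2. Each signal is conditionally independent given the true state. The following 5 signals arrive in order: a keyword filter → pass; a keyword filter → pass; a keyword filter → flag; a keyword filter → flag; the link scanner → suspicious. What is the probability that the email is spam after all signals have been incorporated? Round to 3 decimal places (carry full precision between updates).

After a keyword filter='pass': P(spam) = 0.6·0.4500 / (0.6·0.4500 + 0.75·0.5500) ≈ 0.3956
After a keyword filter='pass': P(spam) = 0.6·0.3956 / (0.6·0.3956 + 0.75·0.6044) ≈ 0.3437
After a keyword filter='flag': P(spam) = 0.4·0.3437 / (0.4·0.3437 + 0.25·0.6563) ≈ 0.4559
After a keyword filter='flag': P(spam) = 0.4·0.4559 / (0.4·0.4559 + 0.25·0.5441) ≈ 0.5727
After the link scanner='suspicious': P(spam) = 0.25·0.5727 / (0.25·0.5727 + 0.2·0.4273) ≈ 0.6263

0.626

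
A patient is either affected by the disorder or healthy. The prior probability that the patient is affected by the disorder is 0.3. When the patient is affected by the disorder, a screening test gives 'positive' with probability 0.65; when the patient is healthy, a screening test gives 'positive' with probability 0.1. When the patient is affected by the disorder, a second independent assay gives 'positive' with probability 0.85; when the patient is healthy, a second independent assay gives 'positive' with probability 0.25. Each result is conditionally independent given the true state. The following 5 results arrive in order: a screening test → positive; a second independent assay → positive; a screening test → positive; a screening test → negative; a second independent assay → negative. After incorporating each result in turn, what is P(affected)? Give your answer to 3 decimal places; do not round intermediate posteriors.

After a screening test='positive': P(affected) = 0.65·0.3000 / (0.65·0.3000 + 0.1·0.7000) ≈ 0.7358
After a second independent assay='positive': P(affected) = 0.85·0.7358 / (0.85·0.7358 + 0.25·0.2642) ≈ 0.9045
After a screening test='positive': P(affected) = 0.65·0.9045 / (0.65·0.9045 + 0.1·0.0955) ≈ 0.9840
After a screening test='negative': P(affected) = 0.35·0.9840 / (0.35·0.9840 + 0.9·0.0160) ≈ 0.9599
After a second independent assay='negative': P(affected) = 0.15·0.9599 / (0.15·0.9599 + 0.75·0.0401) ≈ 0.8272

0.827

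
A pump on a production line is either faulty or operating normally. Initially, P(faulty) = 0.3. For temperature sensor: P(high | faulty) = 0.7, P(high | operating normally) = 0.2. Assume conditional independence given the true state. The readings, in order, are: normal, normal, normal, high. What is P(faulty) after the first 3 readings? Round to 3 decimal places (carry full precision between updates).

0.022

Each posterior becomes the prior for the next update.
After 'normal': P(faulty) = 0.3·0.3000 / (0.3·0.3000 + 0.8·0.7000) ≈ 0.1385
After 'normal': P(faulty) = 0.3·0.1385 / (0.3·0.1385 + 0.8·0.8615) ≈ 0.0568
After 'normal': P(faulty) = 0.3·0.0568 / (0.3·0.0568 + 0.8·0.9432) ≈ 0.0221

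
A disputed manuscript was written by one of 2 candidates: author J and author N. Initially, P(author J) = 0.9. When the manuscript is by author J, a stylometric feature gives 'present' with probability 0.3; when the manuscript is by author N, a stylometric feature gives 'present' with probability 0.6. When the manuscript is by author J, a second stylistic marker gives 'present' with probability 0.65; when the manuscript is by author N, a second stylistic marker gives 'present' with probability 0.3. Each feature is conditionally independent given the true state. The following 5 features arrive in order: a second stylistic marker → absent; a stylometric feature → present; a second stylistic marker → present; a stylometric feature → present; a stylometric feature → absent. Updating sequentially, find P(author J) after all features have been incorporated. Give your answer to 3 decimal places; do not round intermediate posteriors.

After a second stylistic marker='absent': P(author J) = 0.35·0.9000 / (0.35·0.9000 + 0.7·0.1000) ≈ 0.8182
After a stylometric feature='present': P(author J) = 0.3·0.8182 / (0.3·0.8182 + 0.6·0.1818) ≈ 0.6923
After a second stylistic marker='present': P(author J) = 0.65·0.6923 / (0.65·0.6923 + 0.3·0.3077) ≈ 0.8298
After a stylometric feature='present': P(author J) = 0.3·0.8298 / (0.3·0.8298 + 0.6·0.1702) ≈ 0.7091
After a stylometric feature='absent': P(author J) = 0.7·0.7091 / (0.7·0.7091 + 0.4·0.2909) ≈ 0.8101

0.810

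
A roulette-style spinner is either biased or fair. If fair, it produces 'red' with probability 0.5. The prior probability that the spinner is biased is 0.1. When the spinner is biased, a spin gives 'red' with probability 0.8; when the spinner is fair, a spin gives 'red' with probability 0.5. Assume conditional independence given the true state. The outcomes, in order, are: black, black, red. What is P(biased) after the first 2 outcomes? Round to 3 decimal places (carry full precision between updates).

0.017

After 'black': P(biased) = 0.2·0.1000 / (0.2·0.1000 + 0.5·0.9000) ≈ 0.0426
After 'black': P(biased) = 0.2·0.0426 / (0.2·0.0426 + 0.5·0.9574) ≈ 0.0175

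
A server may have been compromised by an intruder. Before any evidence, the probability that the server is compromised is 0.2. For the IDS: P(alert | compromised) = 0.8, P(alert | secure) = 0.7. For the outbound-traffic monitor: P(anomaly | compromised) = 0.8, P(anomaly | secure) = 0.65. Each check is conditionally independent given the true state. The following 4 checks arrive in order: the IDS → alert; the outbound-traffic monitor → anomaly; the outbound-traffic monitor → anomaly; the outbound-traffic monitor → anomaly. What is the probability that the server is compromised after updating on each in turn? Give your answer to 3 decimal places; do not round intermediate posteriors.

Apply Bayes' rule sequentially, carrying P(compromised) forward.
After the IDS='alert': P(compromised) = 0.8·0.2000 / (0.8·0.2000 + 0.7·0.8000) ≈ 0.2222
After the outbound-traffic monitor='anomaly': P(compromised) = 0.8·0.2222 / (0.8·0.2222 + 0.65·0.7778) ≈ 0.2602
After the outbound-traffic monitor='anomaly': P(compromised) = 0.8·0.2602 / (0.8·0.2602 + 0.65·0.7398) ≈ 0.3021
After the outbound-traffic monitor='anomaly': P(compromised) = 0.8·0.3021 / (0.8·0.3021 + 0.65·0.6979) ≈ 0.3475

0.348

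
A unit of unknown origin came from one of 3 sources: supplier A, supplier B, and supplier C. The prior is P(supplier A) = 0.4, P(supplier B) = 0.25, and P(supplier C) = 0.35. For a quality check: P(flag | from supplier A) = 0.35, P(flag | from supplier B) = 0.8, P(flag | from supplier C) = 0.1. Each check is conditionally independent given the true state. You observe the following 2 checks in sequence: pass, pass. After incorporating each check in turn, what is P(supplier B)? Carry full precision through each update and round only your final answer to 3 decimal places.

Apply Bayes' rule sequentially, carrying P(supplier B) forward.
After 'pass': normaliser = 0.65·0.4000 + 0.2·0.2500 + 0.9·0.3500; P(supplier A) ≈ 0.4160, P(supplier B) ≈ 0.0800, P(supplier C) ≈ 0.5040
After 'pass': normaliser = 0.65·0.4160 + 0.2·0.0800 + 0.9·0.5040; P(supplier A) ≈ 0.3654, P(supplier B) ≈ 0.0216, P(supplier C) ≈ 0.6130

0.022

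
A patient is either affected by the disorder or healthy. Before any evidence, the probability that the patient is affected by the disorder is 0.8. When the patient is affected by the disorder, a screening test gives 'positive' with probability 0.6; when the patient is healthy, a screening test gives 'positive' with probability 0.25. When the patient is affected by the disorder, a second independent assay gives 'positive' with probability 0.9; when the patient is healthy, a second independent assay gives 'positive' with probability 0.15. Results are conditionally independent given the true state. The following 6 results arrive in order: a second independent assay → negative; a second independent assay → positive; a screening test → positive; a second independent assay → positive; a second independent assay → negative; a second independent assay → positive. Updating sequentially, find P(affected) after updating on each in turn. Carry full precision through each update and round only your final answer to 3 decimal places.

After a second independent assay='negative': P(affected) = 0.1·0.8000 / (0.1·0.8000 + 0.85·0.2000) ≈ 0.3200
After a second independent assay='positive': P(affected) = 0.9·0.3200 / (0.9·0.3200 + 0.15·0.6800) ≈ 0.7385
After a screening test='positive': P(affected) = 0.6·0.7385 / (0.6·0.7385 + 0.25·0.2615) ≈ 0.8714
After a second independent assay='positive': P(affected) = 0.9·0.8714 / (0.9·0.8714 + 0.15·0.1286) ≈ 0.9760
After a second independent assay='negative': P(affected) = 0.1·0.9760 / (0.1·0.9760 + 0.85·0.0240) ≈ 0.8271
After a second independent assay='positive': P(affected) = 0.9·0.8271 / (0.9·0.8271 + 0.15·0.1729) ≈ 0.9663

0.966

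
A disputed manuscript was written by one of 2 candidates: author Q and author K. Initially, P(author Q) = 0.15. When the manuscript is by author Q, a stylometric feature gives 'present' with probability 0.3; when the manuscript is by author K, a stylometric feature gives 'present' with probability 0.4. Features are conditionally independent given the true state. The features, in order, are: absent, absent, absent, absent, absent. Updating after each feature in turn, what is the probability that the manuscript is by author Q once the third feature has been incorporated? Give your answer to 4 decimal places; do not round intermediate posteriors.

0.2189

Apply Bayes' rule sequentially, carrying P(author Q) forward.
After 'absent': P(author Q) = 0.7·0.1500 / (0.7·0.1500 + 0.6·0.8500) ≈ 0.1707
After 'absent': P(author Q) = 0.7·0.1707 / (0.7·0.1707 + 0.6·0.8293) ≈ 0.1937
After 'absent': P(author Q) = 0.7·0.1937 / (0.7·0.1937 + 0.6·0.8063) ≈ 0.2189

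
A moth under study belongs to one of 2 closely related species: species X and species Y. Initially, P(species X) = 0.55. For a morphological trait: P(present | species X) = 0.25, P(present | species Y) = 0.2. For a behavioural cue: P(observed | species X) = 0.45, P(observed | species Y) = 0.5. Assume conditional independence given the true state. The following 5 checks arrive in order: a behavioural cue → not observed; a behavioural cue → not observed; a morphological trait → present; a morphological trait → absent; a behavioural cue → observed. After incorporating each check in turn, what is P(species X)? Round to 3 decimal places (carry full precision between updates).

Each posterior becomes the prior for the next update.
After a behavioural cue='not observed': P(species X) = 0.55·0.5500 / (0.55·0.5500 + 0.5·0.4500) ≈ 0.5735
After a behavioural cue='not observed': P(species X) = 0.55·0.5735 / (0.55·0.5735 + 0.5·0.4265) ≈ 0.5966
After a morphological trait='present': P(species X) = 0.25·0.5966 / (0.25·0.5966 + 0.2·0.4034) ≈ 0.6490
After a morphological trait='absent': P(species X) = 0.75·0.6490 / (0.75·0.6490 + 0.8·0.3510) ≈ 0.6341
After a behavioural cue='observed': P(species X) = 0.45·0.6341 / (0.45·0.6341 + 0.5·0.3659) ≈ 0.6093

0.609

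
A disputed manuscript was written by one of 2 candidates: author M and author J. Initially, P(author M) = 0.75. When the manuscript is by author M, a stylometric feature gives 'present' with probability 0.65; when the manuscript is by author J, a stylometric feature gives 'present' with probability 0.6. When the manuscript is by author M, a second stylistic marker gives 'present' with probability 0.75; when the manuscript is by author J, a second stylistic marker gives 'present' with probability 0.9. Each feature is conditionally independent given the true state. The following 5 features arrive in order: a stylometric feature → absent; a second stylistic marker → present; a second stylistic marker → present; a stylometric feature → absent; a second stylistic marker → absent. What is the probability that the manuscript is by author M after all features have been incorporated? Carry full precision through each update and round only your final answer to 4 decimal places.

0.7995

After a stylometric feature='absent': P(author M) = 0.35·0.7500 / (0.35·0.7500 + 0.4·0.2500) ≈ 0.7241
After a second stylistic marker='present': P(author M) = 0.75·0.7241 / (0.75·0.7241 + 0.9·0.2759) ≈ 0.6863
After a second stylistic marker='present': P(author M) = 0.75·0.6863 / (0.75·0.6863 + 0.9·0.3137) ≈ 0.6458
After a stylometric feature='absent': P(author M) = 0.35·0.6458 / (0.35·0.6458 + 0.4·0.3542) ≈ 0.6147
After a second stylistic marker='absent': P(author M) = 0.25·0.6147 / (0.25·0.6147 + 0.1·0.3853) ≈ 0.7995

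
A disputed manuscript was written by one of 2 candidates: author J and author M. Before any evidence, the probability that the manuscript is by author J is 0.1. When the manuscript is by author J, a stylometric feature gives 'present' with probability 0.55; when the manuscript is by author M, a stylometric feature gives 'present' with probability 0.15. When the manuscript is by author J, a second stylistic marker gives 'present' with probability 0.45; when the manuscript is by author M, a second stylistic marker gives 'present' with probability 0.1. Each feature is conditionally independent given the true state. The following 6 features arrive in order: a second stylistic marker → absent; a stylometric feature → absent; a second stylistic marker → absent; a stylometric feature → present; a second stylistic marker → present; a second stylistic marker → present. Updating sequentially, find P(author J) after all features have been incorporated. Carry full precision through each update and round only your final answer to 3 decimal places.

After a second stylistic marker='absent': P(author J) = 0.55·0.1000 / (0.55·0.1000 + 0.9·0.9000) ≈ 0.0636
After a stylometric feature='absent': P(author J) = 0.45·0.0636 / (0.45·0.0636 + 0.85·0.9364) ≈ 0.0347
After a second stylistic marker='absent': P(author J) = 0.55·0.0347 / (0.55·0.0347 + 0.9·0.9653) ≈ 0.0215
After a stylometric feature='present': P(author J) = 0.55·0.0215 / (0.55·0.0215 + 0.15·0.9785) ≈ 0.0745
After a second stylistic marker='present': P(author J) = 0.45·0.0745 / (0.45·0.0745 + 0.1·0.9255) ≈ 0.2660
After a second stylistic marker='present': P(author J) = 0.45·0.2660 / (0.45·0.2660 + 0.1·0.7340) ≈ 0.6199

0.620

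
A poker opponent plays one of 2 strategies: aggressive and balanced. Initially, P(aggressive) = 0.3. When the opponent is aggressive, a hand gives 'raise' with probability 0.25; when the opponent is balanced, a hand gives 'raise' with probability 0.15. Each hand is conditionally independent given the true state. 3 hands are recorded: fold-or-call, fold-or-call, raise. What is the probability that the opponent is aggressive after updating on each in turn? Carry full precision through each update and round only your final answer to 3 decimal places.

Apply Bayes' rule sequentially, carrying P(aggressive) forward.
After 'fold-or-call': P(aggressive) = 0.75·0.3000 / (0.75·0.3000 + 0.85·0.7000) ≈ 0.2744
After 'fold-or-call': P(aggressive) = 0.75·0.2744 / (0.75·0.2744 + 0.85·0.7256) ≈ 0.2502
After 'raise': P(aggressive) = 0.25·0.2502 / (0.25·0.2502 + 0.15·0.7498) ≈ 0.3574

0.357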